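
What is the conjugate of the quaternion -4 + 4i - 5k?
-4 - 4i + 5k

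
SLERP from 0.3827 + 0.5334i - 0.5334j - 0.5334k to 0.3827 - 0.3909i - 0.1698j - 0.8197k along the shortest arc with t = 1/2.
0.447 + 0.0832i - 0.4107j - 0.7903k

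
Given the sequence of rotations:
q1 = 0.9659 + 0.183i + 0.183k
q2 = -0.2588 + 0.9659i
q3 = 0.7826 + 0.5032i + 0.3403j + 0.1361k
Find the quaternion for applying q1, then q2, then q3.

q2 · q1 = -0.4267 + 0.8856i - 0.1768j - 0.0474k
q3 · q2 · q1 = -0.713 + 0.4863i - 0.1392j - 0.4855k
-0.713 + 0.4863i - 0.1392j - 0.4855k


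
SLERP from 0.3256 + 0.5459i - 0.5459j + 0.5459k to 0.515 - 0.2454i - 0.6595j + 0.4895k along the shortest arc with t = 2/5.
0.44 + 0.2457i - 0.6473j + 0.5718k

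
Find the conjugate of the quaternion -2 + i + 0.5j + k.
-2 - i - 0.5j - k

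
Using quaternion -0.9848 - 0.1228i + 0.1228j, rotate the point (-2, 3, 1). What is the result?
(-2.272, 2.728, 1.182)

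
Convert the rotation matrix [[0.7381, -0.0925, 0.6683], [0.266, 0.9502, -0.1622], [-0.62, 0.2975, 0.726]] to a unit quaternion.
0.9239 + 0.1244i + 0.3486j + 0.097k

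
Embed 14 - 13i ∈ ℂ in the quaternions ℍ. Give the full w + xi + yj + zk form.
14 - 13i + 0j + 0k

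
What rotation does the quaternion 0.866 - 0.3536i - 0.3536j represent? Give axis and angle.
axis = (-√2/2, -√2/2, 0), θ = π/3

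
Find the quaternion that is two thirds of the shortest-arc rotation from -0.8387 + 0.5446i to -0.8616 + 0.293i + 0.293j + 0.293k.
-0.8773 + 0.388i + 0.1998j + 0.1998k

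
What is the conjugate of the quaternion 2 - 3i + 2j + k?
2 + 3i - 2j - k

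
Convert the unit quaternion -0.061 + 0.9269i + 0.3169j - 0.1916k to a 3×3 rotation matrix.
[[0.7257, 0.5641, -0.3938], [0.6108, -0.7917, -0.0084], [-0.3165, -0.2345, -0.9191]]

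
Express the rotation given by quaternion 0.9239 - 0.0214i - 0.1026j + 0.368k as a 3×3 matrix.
[[0.7081, -0.6756, -0.2053], [0.6844, 0.7282, -0.036], [0.1738, -0.1151, 0.978]]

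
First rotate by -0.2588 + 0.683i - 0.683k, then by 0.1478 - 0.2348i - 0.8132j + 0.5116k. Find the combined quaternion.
0.4715 + 0.7171i + 0.3995j + 0.3221k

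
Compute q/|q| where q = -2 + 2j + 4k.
-0.4082 + 0.4082j + 0.8165k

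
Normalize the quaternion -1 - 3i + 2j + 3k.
-0.2085 - 0.6255i + 0.417j + 0.6255k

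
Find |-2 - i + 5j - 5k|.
√55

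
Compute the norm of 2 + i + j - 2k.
√10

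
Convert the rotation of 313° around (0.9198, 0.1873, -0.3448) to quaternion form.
-0.9171 + 0.3668i + 0.0747j - 0.1375k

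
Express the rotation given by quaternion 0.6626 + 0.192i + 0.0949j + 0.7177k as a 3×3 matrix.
[[-0.0482, -0.9147, 0.4014], [0.9875, -0.1039, -0.1182], [0.1498, 0.3907, 0.9083]]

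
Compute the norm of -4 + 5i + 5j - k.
√67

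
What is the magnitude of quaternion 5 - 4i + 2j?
√45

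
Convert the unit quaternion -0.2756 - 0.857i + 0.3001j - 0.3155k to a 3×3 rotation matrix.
[[0.6208, -0.6883, 0.3754], [-0.3405, -0.668, -0.6617], [0.7062, 0.283, -0.649]]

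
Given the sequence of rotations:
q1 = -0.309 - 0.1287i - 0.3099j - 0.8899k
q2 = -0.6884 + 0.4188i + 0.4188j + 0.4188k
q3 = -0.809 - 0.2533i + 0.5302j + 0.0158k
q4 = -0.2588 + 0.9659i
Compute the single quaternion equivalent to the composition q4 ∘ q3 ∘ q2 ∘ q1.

q2 · q1 = 0.7691 - 0.2837i + 0.4027j + 0.4073k
q3 · q2 · q1 = -0.914 + 0.2443i + 0.1807j - 0.2689k
q4 · q3 · q2 · q1 = 0.0006 - 0.9461i + 0.213j + 0.2441k
0.0006 - 0.9461i + 0.213j + 0.2441k


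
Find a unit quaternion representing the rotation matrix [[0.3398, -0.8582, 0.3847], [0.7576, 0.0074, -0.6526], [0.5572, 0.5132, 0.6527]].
0.7071 + 0.4122i - 0.061j + 0.5713k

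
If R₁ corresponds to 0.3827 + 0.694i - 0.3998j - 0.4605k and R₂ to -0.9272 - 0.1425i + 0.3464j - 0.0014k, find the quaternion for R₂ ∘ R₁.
-0.1181 - 0.8581i + 0.4367j + 0.243k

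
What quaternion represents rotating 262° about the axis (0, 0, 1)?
-0.6561 + 0.7547k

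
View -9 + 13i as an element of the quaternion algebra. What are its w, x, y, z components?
-9 + 13i + 0j + 0k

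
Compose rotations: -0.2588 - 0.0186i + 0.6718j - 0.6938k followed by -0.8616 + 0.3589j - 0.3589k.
-0.2671 + 0.0081i - 0.665j + 0.6973k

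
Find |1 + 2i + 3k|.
√14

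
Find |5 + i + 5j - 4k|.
√67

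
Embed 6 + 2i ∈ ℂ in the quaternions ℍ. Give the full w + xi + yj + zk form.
6 + 2i + 0j + 0k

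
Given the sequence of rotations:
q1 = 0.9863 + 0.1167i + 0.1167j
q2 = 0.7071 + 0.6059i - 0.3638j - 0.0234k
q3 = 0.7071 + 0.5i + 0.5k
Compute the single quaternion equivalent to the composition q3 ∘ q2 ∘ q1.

q2 · q1 = 0.6692 + 0.6828i - 0.279j + 0.0901k
q3 · q2 · q1 = 0.0867 + 0.9569i + 0.0991j + 0.2588k
0.0867 + 0.9569i + 0.0991j + 0.2588k


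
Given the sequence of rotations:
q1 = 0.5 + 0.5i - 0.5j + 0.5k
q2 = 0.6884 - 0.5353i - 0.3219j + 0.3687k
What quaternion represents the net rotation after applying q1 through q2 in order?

q2 · q1 = 0.2666 + 0.0999i - 0.0532j + 0.9571k
0.2666 + 0.0999i - 0.0532j + 0.9571k


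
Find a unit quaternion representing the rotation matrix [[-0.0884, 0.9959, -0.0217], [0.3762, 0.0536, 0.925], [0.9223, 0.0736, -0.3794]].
-0.3827 + 0.5562i + 0.6167j + 0.4048k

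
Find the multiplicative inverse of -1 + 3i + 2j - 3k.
-0.0435 - 0.1304i - 0.087j + 0.1304k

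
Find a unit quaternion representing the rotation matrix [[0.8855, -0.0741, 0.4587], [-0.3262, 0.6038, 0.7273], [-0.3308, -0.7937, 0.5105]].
0.866 - 0.4391i + 0.2279j - 0.0728k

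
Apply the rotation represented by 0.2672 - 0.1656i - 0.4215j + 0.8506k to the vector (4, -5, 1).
(-2.142, 4.258, 4.392)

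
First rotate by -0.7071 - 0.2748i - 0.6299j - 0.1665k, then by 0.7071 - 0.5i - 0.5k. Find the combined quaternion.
-0.7206 - 0.1557i - 0.3913j + 0.5508k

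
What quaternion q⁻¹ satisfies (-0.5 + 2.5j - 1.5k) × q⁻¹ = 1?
-0.0571 - 0.2857j + 0.1714k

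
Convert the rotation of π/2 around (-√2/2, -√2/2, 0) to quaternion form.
0.7071 - 0.5i - 0.5j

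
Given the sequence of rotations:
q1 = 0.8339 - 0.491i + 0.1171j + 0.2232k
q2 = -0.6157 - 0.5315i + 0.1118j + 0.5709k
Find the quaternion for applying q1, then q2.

q2 · q1 = -0.9149 - 0.1828i - 0.1405j + 0.3313k
-0.9149 - 0.1828i - 0.1405j + 0.3313k


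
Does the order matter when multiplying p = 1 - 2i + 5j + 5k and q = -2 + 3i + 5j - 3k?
Yes: pq = -6 - 33i + 4j - 38k ≠ -6 + 47i - 14j + 12k = qp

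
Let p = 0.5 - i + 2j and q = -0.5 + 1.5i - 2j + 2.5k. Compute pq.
5.25 + 6.25i + 0.5j + 0.25k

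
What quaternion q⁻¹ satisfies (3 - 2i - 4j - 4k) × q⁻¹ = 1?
0.0667 + 0.0444i + 0.0889j + 0.0889k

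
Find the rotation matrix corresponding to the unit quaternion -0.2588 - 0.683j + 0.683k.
[[-0.866, 0.3535, 0.3535], [-0.3535, 0.067, -0.933], [-0.3535, -0.933, 0.067]]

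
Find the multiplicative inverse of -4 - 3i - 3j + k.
-0.1143 + 0.0857i + 0.0857j - 0.0286k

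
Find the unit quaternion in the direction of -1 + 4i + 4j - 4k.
-0.1429 + 0.5714i + 0.5714j - 0.5714k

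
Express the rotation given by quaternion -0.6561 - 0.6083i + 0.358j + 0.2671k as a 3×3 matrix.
[[0.601, -0.0851, -0.7947], [-0.786, 0.1173, -0.607], [0.1448, 0.9895, 0.0036]]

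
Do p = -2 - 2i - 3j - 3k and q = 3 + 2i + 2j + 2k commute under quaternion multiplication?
No: pq = 10 - 10i - 15j - 11k ≠ 10 - 10i - 11j - 15k = qp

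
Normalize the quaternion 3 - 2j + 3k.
0.6396 - 0.4264j + 0.6396k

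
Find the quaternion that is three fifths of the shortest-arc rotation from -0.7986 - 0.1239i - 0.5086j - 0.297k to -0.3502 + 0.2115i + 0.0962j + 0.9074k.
-0.1777 - 0.2368i - 0.3645j - 0.8829k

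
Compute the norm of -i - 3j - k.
√11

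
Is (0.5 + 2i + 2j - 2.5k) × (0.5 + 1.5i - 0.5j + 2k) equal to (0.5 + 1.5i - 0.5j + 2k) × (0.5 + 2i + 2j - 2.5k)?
No: pq = 3.25 + 4.5i - 7j - 4.25k ≠ 3.25 - i + 8.5j + 3.75k = qp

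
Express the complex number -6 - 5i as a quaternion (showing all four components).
-6 - 5i + 0j + 0k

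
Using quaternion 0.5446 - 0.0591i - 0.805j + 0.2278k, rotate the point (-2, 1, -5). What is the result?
(5.165, 1.715, -0.616)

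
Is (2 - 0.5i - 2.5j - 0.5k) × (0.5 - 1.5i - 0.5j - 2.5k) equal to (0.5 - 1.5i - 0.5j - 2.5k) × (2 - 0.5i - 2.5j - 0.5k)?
No: pq = -2.25 + 2.75i - 2.75j - 8.75k ≠ -2.25 - 9.25i - 1.75j - 1.75k = qp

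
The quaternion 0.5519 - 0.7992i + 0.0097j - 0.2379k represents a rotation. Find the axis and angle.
axis = (-0.9584, 0.0116, -0.2853), θ = 113°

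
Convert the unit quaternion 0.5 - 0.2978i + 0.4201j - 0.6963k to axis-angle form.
axis = (-0.3439, 0.4851, -0.804), θ = 2π/3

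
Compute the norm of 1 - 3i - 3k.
√19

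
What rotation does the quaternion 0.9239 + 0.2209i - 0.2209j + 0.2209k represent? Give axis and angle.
axis = (√3/3, -√3/3, √3/3), θ = π/4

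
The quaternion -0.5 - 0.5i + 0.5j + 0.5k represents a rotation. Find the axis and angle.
axis = (-√3/3, √3/3, √3/3), θ = 4π/3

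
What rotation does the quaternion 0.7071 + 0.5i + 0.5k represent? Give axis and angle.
axis = (√2/2, 0, √2/2), θ = π/2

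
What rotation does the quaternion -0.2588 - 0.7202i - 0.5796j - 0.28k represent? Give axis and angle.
axis = (-0.7456, -0.6, -0.2899), θ = 7π/6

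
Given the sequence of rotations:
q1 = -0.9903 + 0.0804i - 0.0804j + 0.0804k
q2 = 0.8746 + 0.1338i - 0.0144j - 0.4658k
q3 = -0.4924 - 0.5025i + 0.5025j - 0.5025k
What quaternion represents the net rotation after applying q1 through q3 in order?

q2 · q1 = -0.8406 - 0.1008i - 0.1043j + 0.522k
q3 · q2 · q1 = 0.678 + 0.6819i - 0.0581j + 0.2684k
0.678 + 0.6819i - 0.0581j + 0.2684k


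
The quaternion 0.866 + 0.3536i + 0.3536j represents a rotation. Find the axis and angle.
axis = (√2/2, √2/2, 0), θ = π/3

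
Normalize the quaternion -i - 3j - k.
-0.3015i - 0.9045j - 0.3015k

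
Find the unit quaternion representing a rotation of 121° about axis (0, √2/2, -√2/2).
0.4924 + 0.6154j - 0.6154k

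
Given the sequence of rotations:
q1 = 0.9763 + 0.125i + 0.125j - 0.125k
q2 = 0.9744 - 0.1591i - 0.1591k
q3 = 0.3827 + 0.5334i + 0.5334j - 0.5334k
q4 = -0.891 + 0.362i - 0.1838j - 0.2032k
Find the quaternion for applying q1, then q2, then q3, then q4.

q2 · q1 = 0.9513 - 0.0136i + 0.082j - 0.297k
q3 · q2 · q1 = 0.1692 + 0.3875i + 0.7045j - 0.5701k
q4 · q3 · q2 · q1 = -0.2774 - 0.0361i - 0.5312j + 0.7998k
-0.2774 - 0.0361i - 0.5312j + 0.7998k


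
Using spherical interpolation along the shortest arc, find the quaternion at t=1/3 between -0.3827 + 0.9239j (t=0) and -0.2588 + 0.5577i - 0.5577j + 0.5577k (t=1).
-0.1846 - 0.2278i + 0.9285j - 0.2278k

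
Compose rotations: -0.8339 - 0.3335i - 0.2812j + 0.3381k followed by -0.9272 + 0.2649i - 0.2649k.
0.9511 + 0.0138i + 0.2595j - 0.1671k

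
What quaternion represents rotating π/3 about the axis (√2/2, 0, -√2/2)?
0.866 + 0.3536i - 0.3536k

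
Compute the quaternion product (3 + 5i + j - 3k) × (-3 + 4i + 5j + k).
-31 + 13i - 5j + 33k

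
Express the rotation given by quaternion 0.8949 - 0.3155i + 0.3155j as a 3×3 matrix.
[[0.8009, -0.1991, 0.5647], [-0.1991, 0.8009, 0.5647], [-0.5647, -0.5647, 0.6018]]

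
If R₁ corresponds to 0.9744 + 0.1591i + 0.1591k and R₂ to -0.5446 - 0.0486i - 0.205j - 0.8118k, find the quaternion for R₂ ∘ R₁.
-0.3938 - 0.1666i - 0.3212j - 0.845k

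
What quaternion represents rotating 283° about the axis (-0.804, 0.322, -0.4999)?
-0.7826 - 0.5005i + 0.2004j - 0.3112k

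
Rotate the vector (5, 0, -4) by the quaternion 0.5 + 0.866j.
(-5.964, 0, -2.33)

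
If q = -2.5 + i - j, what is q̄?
-2.5 - i + j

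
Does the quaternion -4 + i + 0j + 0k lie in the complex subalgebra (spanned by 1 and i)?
Yes. The quaternion -4 + i has j- and k-coefficients y = z = 0, so it lies in the complex subalgebra spanned by 1 and i.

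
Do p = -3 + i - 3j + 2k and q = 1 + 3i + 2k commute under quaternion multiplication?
No: pq = -10 - 14i + j + 5k ≠ -10 - 2i - 7j - 13k = qp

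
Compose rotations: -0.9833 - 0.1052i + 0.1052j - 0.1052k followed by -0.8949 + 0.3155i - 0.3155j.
0.9463 - 0.1829i + 0.2493j + 0.0941k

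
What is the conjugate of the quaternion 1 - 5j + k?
1 + 5j - k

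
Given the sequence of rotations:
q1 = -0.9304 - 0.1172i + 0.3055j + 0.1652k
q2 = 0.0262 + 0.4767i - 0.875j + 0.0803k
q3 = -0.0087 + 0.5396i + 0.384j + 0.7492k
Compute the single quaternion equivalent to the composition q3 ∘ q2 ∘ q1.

q2 · q1 = 0.2855 - 0.6157i + 0.7339j - 0.0273k
q3 · q2 · q1 = 0.0684 - 0.4009i - 0.3433j + 0.8466k
0.0684 - 0.4009i - 0.3433j + 0.8466k


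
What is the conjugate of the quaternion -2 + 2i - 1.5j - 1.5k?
-2 - 2i + 1.5j + 1.5k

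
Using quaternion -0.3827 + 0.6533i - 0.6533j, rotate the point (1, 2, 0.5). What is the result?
(-1.311, -0.311, -1.854)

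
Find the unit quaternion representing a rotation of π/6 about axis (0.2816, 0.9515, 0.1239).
0.9659 + 0.0729i + 0.2463j + 0.0321k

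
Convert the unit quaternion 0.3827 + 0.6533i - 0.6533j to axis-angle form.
axis = (√2/2, -√2/2, 0), θ = 3π/4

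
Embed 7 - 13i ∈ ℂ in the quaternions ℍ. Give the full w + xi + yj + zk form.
7 - 13i + 0j + 0k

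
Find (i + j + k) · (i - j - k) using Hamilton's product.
1 + 2j - 2k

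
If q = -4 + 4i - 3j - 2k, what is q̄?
-4 - 4i + 3j + 2k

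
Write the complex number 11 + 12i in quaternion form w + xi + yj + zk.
11 + 12i + 0j + 0k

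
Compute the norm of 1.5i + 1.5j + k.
2.345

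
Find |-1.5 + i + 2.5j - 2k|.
3.674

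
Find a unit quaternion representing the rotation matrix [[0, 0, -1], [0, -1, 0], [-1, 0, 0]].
-0.7071i + 0.7071k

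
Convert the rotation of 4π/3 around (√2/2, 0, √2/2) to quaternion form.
-0.5 + 0.6124i + 0.6124k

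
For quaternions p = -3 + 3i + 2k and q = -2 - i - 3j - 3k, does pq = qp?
No: pq = 15 + 3i + 16j - 4k ≠ 15 - 9i + 2j + 14k = qp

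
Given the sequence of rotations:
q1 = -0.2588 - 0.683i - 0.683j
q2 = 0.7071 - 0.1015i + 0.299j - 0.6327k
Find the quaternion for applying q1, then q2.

q2 · q1 = -0.0481 - 0.8888i - 0.1282j + 0.4373k
-0.0481 - 0.8888i - 0.1282j + 0.4373k


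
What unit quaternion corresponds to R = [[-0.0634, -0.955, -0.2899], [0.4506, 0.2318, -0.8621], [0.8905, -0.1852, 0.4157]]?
0.6293 + 0.2689i - 0.4689j + 0.5584k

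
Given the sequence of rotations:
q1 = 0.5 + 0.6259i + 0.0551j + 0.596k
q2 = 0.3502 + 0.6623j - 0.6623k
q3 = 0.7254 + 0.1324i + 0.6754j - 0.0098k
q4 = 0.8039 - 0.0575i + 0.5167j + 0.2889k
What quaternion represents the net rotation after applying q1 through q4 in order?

q2 · q1 = 0.5333 + 0.6504i - 0.0641j - 0.537k
q3 · q2 · q1 = 0.3388 + 0.1791i + 0.3784j - 0.8425k
q4 · q3 · q2 · q1 = 0.3305 - 0.4201i + 0.4826j - 0.6937k
0.3305 - 0.4201i + 0.4826j - 0.6937k


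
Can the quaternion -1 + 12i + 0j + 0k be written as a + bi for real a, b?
Yes. The quaternion -1 + 12i has j- and k-coefficients y = z = 0, so it lies in the complex subalgebra spanned by 1 and i.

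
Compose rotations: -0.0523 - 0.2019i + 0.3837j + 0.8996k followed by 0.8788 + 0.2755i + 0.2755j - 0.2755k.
0.1518 + 0.1617i + 0.1306j + 0.9663k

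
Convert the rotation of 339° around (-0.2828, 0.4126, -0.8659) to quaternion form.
-0.9833 - 0.0515i + 0.0752j - 0.1578k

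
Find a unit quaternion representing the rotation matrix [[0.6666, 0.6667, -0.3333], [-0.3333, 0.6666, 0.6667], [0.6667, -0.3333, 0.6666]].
0.866 - 0.2887i - 0.2887j - 0.2887k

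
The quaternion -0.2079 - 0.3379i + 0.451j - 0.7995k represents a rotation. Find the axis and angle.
axis = (-0.3454, 0.4611, -0.8174), θ = 204°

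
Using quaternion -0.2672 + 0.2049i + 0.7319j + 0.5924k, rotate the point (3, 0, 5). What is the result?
(-3.062, 4.833, 1.125)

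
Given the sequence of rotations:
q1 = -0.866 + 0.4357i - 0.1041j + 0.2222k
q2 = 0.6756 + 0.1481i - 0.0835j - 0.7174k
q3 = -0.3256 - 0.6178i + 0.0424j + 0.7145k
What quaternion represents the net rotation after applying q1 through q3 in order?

q2 · q1 = -0.4989 + 0.0729i - 0.3435j + 0.7924k
q3 · q2 · q1 = -0.3441 + 0.5635i + 0.6323j - 0.4053k
-0.3441 + 0.5635i + 0.6323j - 0.4053k


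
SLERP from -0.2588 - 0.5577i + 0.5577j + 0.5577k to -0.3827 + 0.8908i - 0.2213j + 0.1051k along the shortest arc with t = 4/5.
0.2673 - 0.9052i + 0.3271j + 0.0453k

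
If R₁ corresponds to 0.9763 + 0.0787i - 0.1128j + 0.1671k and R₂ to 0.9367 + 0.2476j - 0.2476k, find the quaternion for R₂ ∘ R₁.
0.9838 + 0.0872i + 0.1166j - 0.1047k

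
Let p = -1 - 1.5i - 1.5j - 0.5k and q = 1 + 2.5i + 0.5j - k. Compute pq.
3 - 2.25i - 4.75j + 3.5k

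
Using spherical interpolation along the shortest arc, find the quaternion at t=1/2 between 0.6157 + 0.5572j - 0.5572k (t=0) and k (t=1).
0.3489 + 0.3157j - 0.8824k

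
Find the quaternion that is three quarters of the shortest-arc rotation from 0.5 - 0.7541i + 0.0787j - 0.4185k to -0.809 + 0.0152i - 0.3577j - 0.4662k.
0.8652 - 0.2653i + 0.335j + 0.2623k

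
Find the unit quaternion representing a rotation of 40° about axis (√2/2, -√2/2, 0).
0.9397 + 0.2418i - 0.2418j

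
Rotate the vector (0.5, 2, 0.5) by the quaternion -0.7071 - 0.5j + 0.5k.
(1.768, 0.396, -1.104)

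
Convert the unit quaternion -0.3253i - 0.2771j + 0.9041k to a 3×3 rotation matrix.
[[-0.7884, 0.1803, -0.5882], [0.1803, -0.8464, -0.5011], [-0.5882, -0.5011, 0.6348]]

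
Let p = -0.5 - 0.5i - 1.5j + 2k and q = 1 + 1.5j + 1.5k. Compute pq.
-1.25 - 5.75i - 1.5j + 0.5k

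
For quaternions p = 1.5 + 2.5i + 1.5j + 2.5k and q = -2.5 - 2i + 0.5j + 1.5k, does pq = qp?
No: pq = -3.25 - 8.25i - 11.75j + 0.25k ≠ -3.25 - 10.25i + 5.75j - 8.25k = qp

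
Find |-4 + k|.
√17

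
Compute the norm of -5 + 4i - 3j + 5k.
√75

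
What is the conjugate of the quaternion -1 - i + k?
-1 + i - k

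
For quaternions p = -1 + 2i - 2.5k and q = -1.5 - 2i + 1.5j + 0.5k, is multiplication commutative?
No: pq = 6.75 + 2.75i + 2.5j + 6.25k ≠ 6.75 - 4.75i - 5.5j + 0.25k = qp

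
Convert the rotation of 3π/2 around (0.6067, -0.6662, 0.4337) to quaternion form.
-0.7071 + 0.429i - 0.4711j + 0.3067k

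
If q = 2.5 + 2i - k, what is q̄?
2.5 - 2i + k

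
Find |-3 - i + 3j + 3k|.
√28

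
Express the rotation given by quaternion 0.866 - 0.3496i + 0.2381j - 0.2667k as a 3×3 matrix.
[[0.7444, 0.2954, 0.5989], [-0.6284, 0.6133, 0.4785], [-0.2259, -0.7325, 0.6422]]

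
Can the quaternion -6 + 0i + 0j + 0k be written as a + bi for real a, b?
Yes. The quaternion -6 has j- and k-coefficients y = z = 0, so it lies in the complex subalgebra spanned by 1 and i.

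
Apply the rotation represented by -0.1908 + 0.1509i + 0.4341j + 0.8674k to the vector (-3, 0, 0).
(2.645, 0.6, -1.282)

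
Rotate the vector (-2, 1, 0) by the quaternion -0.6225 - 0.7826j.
(0.45, 1, 1.949)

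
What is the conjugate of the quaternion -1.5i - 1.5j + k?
1.5i + 1.5j - k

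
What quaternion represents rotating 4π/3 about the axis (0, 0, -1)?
-0.5 - 0.866k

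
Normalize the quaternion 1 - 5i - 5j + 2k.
0.1348 - 0.6742i - 0.6742j + 0.2697k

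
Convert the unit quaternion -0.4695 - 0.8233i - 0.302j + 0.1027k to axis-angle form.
axis = (-0.9325, -0.342, 0.1163), θ = 236°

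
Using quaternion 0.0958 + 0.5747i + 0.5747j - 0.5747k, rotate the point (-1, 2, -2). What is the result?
(2.963, 0.349, 0.312)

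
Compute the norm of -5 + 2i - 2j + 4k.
7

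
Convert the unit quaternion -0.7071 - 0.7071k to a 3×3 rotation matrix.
[[0, -1, 0], [1, 0, 0], [0, 0, 1]]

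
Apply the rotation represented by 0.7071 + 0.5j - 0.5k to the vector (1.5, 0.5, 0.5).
(0.707, -1.061, -1.061)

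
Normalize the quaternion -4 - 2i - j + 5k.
-0.5898 - 0.2949i - 0.1474j + 0.7372k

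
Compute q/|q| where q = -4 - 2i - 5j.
-0.5963 - 0.2981i - 0.7454j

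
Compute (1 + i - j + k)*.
1 - i + j - k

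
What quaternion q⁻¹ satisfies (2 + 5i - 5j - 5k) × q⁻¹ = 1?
0.0253 - 0.0633i + 0.0633j + 0.0633k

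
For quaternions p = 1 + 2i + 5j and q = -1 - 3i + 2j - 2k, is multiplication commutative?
No: pq = -5 - 15i + j + 17k ≠ -5 + 5i - 7j - 21k = qp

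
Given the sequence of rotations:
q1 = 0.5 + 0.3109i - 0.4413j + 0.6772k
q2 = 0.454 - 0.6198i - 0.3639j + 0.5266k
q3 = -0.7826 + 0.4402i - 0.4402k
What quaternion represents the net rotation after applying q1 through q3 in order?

q2 · q1 = -0.0975 - 0.1828i + 0.2011j + 0.9574k
q3 · q2 · q1 = 0.5782 + 0.1887i - 0.4984j - 0.6178k
0.5782 + 0.1887i - 0.4984j - 0.6178k


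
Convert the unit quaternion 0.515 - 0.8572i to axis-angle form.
axis = (-1, 0, 0), θ = 118°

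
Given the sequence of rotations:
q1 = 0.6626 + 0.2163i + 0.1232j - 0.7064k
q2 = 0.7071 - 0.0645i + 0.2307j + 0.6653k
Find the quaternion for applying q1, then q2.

q2 · q1 = 0.924 - 0.1347i + 0.3383j - 0.1165k
0.924 - 0.1347i + 0.3383j - 0.1165k


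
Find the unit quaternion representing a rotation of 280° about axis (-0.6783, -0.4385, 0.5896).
-0.766 - 0.436i - 0.2819j + 0.379k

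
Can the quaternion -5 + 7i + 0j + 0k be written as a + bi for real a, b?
Yes. The quaternion -5 + 7i has j- and k-coefficients y = z = 0, so it lies in the complex subalgebra spanned by 1 and i.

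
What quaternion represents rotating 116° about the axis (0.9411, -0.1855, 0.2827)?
0.5299 + 0.7981i - 0.1573j + 0.2397k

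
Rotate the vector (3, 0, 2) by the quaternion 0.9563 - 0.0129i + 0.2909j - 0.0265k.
(3.602, -0.156, -0.006)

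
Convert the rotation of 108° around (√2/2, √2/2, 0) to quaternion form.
0.5878 + 0.5721i + 0.5721j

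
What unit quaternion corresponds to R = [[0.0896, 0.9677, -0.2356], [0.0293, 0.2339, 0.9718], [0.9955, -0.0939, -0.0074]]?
0.5736 - 0.4645i - 0.5366j - 0.409k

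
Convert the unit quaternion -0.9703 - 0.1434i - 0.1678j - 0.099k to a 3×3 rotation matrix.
[[0.9241, -0.144, 0.354], [0.2402, 0.9393, -0.2451], [-0.2972, 0.3115, 0.9026]]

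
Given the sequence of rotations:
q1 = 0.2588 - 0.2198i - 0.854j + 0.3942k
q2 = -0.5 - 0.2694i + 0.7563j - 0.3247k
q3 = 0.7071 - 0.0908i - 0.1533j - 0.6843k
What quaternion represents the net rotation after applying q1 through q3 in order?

q2 · q1 = 0.5853 + 0.061i + 0.8003j + 0.1152k
q3 · q2 · q1 = 0.6209 + 0.52i + 0.4449j - 0.3824k
0.6209 + 0.52i + 0.4449j - 0.3824k


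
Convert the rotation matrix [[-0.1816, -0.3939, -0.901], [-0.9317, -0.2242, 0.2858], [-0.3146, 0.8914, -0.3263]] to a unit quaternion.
0.2588 + 0.585i - 0.5665j - 0.5195k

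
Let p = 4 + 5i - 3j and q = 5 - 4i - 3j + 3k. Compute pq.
31 - 42j - 15k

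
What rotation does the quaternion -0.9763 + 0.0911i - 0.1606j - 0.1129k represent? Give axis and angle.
axis = (0.4209, -0.7421, -0.5217), θ = 335°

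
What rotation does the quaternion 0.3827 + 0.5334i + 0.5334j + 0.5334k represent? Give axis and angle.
axis = (√3/3, √3/3, √3/3), θ = 3π/4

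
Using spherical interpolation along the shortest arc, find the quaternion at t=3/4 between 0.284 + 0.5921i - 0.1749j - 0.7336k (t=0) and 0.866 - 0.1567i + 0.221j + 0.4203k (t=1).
-0.66 + 0.3406i - 0.2534j - 0.6198k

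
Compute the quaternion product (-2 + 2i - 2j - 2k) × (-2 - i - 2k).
2 + 2i + 10j + 6k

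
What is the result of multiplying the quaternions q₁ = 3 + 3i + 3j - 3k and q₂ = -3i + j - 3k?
-3 - 15i + 21j + 3k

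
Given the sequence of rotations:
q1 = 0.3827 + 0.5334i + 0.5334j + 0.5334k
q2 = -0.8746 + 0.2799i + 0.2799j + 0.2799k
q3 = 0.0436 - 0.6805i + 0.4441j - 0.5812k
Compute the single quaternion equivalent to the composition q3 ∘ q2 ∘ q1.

q2 · q1 = -0.7826 - 0.3594i - 0.3594j - 0.3594k
q3 · q2 · q1 = -0.328 + 0.1484i - 0.3989j + 0.8434k
-0.328 + 0.1484i - 0.3989j + 0.8434k


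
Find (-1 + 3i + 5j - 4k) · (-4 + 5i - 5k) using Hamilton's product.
-31 - 42i - 25j - 4k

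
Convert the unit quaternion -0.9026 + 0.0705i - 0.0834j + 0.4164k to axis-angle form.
axis = (0.1638, -0.1937, 0.9673), θ = 309°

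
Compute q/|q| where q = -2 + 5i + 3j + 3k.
-0.2917 + 0.7293i + 0.4376j + 0.4376k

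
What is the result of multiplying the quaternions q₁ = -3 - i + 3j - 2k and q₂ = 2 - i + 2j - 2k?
-17 - i + 3k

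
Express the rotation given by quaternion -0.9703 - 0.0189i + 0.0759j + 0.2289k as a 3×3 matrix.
[[0.8837, 0.4413, -0.1559], [-0.4471, 0.8945, -0.0019], [0.1386, 0.0714, 0.9878]]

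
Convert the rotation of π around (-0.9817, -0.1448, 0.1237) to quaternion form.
-0.9817i - 0.1448j + 0.1237k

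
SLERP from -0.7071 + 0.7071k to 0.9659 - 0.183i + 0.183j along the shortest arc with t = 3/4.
-0.9589 + 0.1444i - 0.1444j + 0.1968k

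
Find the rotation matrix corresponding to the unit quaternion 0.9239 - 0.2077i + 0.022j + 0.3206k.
[[0.7935, -0.6015, -0.0925], [0.5833, 0.7082, 0.3979], [-0.1738, -0.3697, 0.9128]]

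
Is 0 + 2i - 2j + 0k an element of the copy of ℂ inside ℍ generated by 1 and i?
No. The quaternion 2i - 2j has j-coefficient y = -2 and k-coefficient z = 0, not both zero, so it does not lie in the complex subalgebra spanned by 1 and i.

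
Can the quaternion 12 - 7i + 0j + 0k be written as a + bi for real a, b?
Yes. The quaternion 12 - 7i has j- and k-coefficients y = z = 0, so it lies in the complex subalgebra spanned by 1 and i.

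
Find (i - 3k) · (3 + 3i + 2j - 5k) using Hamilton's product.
-18 + 9i - 4j - 7k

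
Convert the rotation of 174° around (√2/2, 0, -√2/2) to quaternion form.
0.0523 + 0.7061i - 0.7061k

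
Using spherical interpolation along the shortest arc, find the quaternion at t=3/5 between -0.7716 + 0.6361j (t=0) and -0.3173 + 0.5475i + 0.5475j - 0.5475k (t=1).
-0.5603 + 0.3621i + 0.651j - 0.3621k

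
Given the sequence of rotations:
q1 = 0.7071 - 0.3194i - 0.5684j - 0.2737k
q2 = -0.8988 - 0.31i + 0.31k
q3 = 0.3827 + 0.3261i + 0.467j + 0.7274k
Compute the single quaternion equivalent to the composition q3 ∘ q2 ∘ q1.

q2 · q1 = -0.6497 + 0.2441i + 0.327j + 0.6414k
q3 · q2 · q1 = -0.9475 - 0.0568i - 0.2099j - 0.2345k
-0.9475 - 0.0568i - 0.2099j - 0.2345k


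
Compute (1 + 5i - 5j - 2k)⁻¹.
0.0182 - 0.0909i + 0.0909j + 0.0364k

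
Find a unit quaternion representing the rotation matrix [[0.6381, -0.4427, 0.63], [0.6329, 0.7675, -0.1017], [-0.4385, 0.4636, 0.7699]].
0.891 + 0.1586i + 0.2998j + 0.3018k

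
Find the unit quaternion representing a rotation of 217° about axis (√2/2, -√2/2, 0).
-0.3173 + 0.6706i - 0.6706j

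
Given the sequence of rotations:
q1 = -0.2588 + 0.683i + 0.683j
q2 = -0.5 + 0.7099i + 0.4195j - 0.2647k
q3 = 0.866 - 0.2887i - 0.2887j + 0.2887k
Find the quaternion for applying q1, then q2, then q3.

q2 · q1 = -0.642 - 0.3444i - 0.6309j + 0.2668k
q3 · q2 · q1 = -0.9146 - 0.0078i - 0.3834j + 0.1284k
-0.9146 - 0.0078i - 0.3834j + 0.1284k


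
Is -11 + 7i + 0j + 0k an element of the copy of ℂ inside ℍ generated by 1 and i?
Yes. The quaternion -11 + 7i has j- and k-coefficients y = z = 0, so it lies in the complex subalgebra spanned by 1 and i.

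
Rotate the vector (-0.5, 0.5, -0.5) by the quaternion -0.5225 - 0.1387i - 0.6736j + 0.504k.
(0.282, 0.809, 0.128)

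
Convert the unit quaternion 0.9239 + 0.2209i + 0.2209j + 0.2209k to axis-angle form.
axis = (√3/3, √3/3, √3/3), θ = π/4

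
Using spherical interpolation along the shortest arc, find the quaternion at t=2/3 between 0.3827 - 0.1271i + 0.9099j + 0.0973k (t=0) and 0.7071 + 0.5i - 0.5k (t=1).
0.7545 + 0.3509i + 0.4178j - 0.3646k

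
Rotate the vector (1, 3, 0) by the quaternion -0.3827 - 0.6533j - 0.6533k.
(-2.207, 0.939, 2.061)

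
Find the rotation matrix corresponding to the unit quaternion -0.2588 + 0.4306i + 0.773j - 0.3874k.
[[-0.4952, 0.4652, -0.7337], [0.8662, 0.329, -0.376], [0.0665, -0.8218, -0.5659]]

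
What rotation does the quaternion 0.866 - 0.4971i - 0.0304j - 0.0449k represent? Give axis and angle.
axis = (-0.9941, -0.0608, -0.0898), θ = π/3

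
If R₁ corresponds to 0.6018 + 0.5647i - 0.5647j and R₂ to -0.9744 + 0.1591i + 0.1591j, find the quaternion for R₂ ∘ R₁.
-0.5864 - 0.4545i + 0.646j - 0.1797k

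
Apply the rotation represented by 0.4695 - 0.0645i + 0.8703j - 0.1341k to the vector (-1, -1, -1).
(-0.297, -0.545, 1.617)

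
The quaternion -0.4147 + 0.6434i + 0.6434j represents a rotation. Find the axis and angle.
axis = (√2/2, √2/2, 0), θ = 229°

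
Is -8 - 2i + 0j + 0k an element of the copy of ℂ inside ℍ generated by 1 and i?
Yes. The quaternion -8 - 2i has j- and k-coefficients y = z = 0, so it lies in the complex subalgebra spanned by 1 and i.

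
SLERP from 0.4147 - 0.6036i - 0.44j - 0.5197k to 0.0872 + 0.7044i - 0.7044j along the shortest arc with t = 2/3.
0.1251 - 0.8813i + 0.3819j - 0.2487k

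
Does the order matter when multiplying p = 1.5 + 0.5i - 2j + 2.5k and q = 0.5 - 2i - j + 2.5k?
Yes: pq = -6.5 - 5.25i - 8.75j + 0.5k ≠ -6.5 - 0.25i + 3.75j + 9.5k = qp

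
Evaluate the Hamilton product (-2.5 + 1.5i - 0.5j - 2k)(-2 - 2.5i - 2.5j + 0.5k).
8.5 - 2i + 11.5j - 2.25k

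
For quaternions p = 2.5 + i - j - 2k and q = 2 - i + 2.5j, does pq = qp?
No: pq = 8.5 + 4.5i + 6.25j - 2.5k ≠ 8.5 - 5.5i + 2.25j - 5.5k = qp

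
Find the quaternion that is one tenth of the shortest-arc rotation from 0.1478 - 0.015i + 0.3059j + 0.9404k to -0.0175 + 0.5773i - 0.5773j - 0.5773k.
0.1374 - 0.0772i + 0.3439j + 0.9257k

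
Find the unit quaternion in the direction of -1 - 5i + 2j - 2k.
-0.1715 - 0.8575i + 0.343j - 0.343k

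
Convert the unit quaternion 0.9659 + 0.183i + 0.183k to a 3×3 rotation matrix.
[[0.933, -0.3535, 0.067], [0.3535, 0.866, -0.3535], [0.067, 0.3535, 0.933]]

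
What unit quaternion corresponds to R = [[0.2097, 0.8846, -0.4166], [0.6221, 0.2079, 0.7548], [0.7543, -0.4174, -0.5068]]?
-0.4772 + 0.6141i + 0.6134j + 0.1375k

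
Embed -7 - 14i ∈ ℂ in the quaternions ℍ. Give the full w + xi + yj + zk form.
-7 - 14i + 0j + 0k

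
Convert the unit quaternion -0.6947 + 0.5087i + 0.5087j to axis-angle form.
axis = (√2/2, √2/2, 0), θ = 268°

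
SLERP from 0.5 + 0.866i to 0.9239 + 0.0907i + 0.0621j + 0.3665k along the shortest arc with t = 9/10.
0.9194 + 0.1872i + 0.0578j + 0.3412k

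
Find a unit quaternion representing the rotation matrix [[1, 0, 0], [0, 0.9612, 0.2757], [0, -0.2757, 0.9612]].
0.9903 - 0.1392i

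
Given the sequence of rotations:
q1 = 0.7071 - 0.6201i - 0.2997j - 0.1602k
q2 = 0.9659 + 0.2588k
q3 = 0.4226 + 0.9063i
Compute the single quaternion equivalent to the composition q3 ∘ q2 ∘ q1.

q2 · q1 = 0.7244 - 0.5214i - 0.45j + 0.0283k
q3 · q2 · q1 = 0.7787 + 0.4362i - 0.2158j - 0.3959k
0.7787 + 0.4362i - 0.2158j - 0.3959k


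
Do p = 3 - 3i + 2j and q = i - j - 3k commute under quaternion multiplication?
No: pq = 5 - 3i - 12j - 8k ≠ 5 + 9i + 6j - 10k = qp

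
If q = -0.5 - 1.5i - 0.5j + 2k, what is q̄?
-0.5 + 1.5i + 0.5j - 2k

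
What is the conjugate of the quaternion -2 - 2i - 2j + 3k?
-2 + 2i + 2j - 3k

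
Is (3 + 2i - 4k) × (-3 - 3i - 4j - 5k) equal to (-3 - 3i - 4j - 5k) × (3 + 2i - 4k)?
No: pq = -23 - 31i + 10j - 11k ≠ -23 + i - 34j + 5k = qp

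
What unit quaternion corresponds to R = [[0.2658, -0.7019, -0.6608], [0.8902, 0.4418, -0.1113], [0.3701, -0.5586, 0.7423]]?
0.7826 - 0.1429i - 0.3293j + 0.5086k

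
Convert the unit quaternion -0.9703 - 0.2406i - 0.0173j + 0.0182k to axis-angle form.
axis = (-0.9946, -0.0715, 0.0752), θ = 332°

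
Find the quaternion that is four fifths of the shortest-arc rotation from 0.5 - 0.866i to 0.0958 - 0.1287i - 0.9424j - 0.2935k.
0.2287 - 0.3621i - 0.8628j - 0.2687k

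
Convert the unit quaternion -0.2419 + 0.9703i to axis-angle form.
axis = (1, 0, 0), θ = 208°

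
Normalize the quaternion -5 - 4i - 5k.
-0.6155 - 0.4924i - 0.6155k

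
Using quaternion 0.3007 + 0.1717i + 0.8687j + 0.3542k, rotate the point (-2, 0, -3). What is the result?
(-0.412, -2.559, 2.506)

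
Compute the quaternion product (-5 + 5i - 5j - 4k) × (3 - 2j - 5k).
-45 + 32i + 20j + 3k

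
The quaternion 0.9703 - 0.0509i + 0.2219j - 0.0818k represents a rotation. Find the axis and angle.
axis = (-0.2104, 0.9173, -0.3381), θ = 28°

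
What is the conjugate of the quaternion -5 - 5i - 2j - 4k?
-5 + 5i + 2j + 4k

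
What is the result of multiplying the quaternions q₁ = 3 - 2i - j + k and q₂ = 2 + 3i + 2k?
10 + 3i + 5j + 11k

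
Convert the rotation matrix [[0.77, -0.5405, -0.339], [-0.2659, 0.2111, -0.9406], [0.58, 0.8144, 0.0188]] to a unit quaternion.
0.7071 + 0.6205i - 0.3249j + 0.0971k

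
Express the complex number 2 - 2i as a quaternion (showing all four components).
2 - 2i + 0j + 0k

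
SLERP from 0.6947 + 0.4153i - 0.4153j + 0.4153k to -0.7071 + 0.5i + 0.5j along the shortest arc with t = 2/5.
0.8059 + 0.047i - 0.5182j + 0.2826k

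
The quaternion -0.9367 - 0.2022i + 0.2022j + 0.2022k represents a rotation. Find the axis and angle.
axis = (-√3/3, √3/3, √3/3), θ = 319°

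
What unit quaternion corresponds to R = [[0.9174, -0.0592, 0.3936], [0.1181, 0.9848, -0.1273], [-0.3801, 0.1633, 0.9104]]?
0.9763 + 0.0744i + 0.1981j + 0.0454k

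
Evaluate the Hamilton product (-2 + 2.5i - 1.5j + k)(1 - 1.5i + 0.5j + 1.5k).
1 + 2.75i - 7.75j - 3k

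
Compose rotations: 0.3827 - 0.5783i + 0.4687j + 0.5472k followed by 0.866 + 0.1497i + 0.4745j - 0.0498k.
0.2228 - 0.1605i + 0.5344j + 0.7994k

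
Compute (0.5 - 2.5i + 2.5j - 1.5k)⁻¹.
0.0333 + 0.1667i - 0.1667j + 0.1k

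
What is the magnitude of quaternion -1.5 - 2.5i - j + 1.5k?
3.428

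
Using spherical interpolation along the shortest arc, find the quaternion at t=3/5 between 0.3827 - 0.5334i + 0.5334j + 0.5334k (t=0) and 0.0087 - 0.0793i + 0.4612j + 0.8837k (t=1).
0.1698 - 0.2792i + 0.521j + 0.7885k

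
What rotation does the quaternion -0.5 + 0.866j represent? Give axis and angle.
axis = (0, 1, 0), θ = 4π/3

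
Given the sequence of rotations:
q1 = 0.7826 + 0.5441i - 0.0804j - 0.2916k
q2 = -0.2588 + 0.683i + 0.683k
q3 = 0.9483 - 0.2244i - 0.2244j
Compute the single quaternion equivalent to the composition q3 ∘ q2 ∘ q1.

q2 · q1 = -0.375 + 0.4486i + 0.5916j + 0.5551k
q3 · q2 · q1 = -0.1222 + 0.385i + 0.7697j + 0.4943k
-0.1222 + 0.385i + 0.7697j + 0.4943k


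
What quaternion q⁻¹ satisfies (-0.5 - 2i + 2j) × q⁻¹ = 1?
-0.0606 + 0.2424i - 0.2424j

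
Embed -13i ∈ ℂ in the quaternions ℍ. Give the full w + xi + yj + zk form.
0 - 13i + 0j + 0k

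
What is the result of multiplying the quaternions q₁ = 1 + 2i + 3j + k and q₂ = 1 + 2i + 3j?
-12 + i + 8j + k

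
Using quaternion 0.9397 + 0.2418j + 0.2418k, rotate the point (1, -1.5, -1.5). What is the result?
(0.766, -1.046, -1.954)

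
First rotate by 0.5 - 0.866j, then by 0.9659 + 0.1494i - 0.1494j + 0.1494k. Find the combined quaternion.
0.3536 + 0.2041i - 0.9112j - 0.0547k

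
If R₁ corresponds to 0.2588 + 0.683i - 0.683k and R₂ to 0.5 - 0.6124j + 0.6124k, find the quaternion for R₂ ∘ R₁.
0.5477 + 0.7598i + 0.2598j + 0.2353k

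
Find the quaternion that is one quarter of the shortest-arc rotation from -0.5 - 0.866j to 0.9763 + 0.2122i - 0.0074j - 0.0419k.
-0.7037 - 0.0639i - 0.7075j + 0.0126k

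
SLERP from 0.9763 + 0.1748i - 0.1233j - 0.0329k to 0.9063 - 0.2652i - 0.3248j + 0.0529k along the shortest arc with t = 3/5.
0.9634 - 0.091i - 0.2514j + 0.019k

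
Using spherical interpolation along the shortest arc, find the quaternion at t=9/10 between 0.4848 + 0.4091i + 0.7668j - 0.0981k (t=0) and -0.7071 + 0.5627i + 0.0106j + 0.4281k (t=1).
0.7546 - 0.4865i + 0.0997j - 0.4288k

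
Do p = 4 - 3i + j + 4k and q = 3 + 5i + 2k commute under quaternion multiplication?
No: pq = 19 + 13i + 29j + 15k ≠ 19 + 9i - 23j + 25k = qp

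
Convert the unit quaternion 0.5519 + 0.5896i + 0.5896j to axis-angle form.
axis = (√2/2, √2/2, 0), θ = 113°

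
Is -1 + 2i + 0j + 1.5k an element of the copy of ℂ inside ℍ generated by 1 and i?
No. The quaternion -1 + 2i + 1.5k has j-coefficient y = 0 and k-coefficient z = 1.5, not both zero, so it does not lie in the complex subalgebra spanned by 1 and i.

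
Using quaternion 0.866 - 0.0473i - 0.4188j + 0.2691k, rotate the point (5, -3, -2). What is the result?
(5.303, 0.263, 3.132)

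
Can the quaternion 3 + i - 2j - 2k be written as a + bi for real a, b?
No. The quaternion 3 + i - 2j - 2k has j-coefficient y = -2 and k-coefficient z = -2, not both zero, so it does not lie in the complex subalgebra spanned by 1 and i.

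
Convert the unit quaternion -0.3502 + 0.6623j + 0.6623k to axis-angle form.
axis = (0, √2/2, √2/2), θ = 221°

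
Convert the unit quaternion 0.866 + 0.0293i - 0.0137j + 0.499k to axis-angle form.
axis = (0.0586, -0.0274, 0.9979), θ = π/3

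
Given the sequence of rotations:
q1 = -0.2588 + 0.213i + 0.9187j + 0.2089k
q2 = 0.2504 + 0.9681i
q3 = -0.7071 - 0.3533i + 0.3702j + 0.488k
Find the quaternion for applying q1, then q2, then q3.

q2 · q1 = -0.271 - 0.1972i + 0.0278j + 0.9417k
q3 · q2 · q1 = -0.3479 + 0.5702i + 0.1165j - 0.7349k
-0.3479 + 0.5702i + 0.1165j - 0.7349k


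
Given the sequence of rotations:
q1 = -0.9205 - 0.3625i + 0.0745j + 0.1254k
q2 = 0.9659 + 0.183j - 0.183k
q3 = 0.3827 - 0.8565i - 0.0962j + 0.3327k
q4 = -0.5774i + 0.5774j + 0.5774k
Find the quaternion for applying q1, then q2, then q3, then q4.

q2 · q1 = -0.8798 - 0.3136i - 0.0302j + 0.3559k
q3 · q2 · q1 = -0.7266 + 0.6093i + 0.2736j - 0.1608k
q4 · q3 · q2 · q1 = 0.2867 + 0.1687i - 0.1606j - 0.9293k
0.2867 + 0.1687i - 0.1606j - 0.9293k


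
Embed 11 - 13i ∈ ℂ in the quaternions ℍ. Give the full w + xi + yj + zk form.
11 - 13i + 0j + 0k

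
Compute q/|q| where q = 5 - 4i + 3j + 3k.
0.6509 - 0.5208i + 0.3906j + 0.3906k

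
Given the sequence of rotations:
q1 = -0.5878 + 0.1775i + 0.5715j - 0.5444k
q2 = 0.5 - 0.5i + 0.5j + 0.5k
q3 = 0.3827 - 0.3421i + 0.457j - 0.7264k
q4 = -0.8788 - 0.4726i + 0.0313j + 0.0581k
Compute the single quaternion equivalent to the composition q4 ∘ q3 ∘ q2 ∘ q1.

q2 · q1 = -0.2187 - 0.1753i - 0.1916j - 0.9406k
q3 · q2 · q1 = -0.7394 - 0.5613i - 0.3677j - 0.0554k
q4 · q3 · q2 · q1 = 0.3992 + 0.8623i + 0.2412j + 0.1971k
0.3992 + 0.8623i + 0.2412j + 0.1971k


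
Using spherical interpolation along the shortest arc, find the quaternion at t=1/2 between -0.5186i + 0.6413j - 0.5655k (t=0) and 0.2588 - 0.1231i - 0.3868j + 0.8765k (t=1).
-0.1412 - 0.2158i + 0.5609j - 0.7867k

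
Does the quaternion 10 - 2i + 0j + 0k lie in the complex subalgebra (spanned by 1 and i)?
Yes. The quaternion 10 - 2i has j- and k-coefficients y = z = 0, so it lies in the complex subalgebra spanned by 1 and i.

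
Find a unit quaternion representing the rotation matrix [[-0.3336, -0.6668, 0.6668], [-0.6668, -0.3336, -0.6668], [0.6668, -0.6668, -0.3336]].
0.5774i - 0.5774j + 0.5774k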